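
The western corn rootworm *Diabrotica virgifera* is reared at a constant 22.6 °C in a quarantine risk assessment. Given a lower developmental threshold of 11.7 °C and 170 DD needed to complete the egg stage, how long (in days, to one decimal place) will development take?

15.6 days

Daily accumulation = 22.6 − 11.7 = 10.9 DD/day.
Duration = 170 / 10.9 = 15.596 ≈ 15.6 days.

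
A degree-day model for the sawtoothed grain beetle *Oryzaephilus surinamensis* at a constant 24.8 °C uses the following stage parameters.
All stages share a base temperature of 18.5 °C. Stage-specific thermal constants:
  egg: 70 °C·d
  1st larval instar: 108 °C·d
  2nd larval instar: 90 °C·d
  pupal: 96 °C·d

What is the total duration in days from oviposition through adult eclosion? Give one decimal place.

57.8 days

Daily accumulation at 24.8 °C = 24.8 − 18.5 = 6.3 DD/day.
Total K = 70 + 108 + 90 + 96 = 364 DD.
Total duration = 364 / 6.3 = 57.778 ≈ 57.8 days.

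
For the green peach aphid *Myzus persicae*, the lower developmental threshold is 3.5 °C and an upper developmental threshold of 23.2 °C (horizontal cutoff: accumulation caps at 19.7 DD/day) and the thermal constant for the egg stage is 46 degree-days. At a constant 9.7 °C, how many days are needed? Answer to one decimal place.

7.4 days

Daily accumulation = 9.7 − 3.5 = 6.2 DD/day.
Duration = 46 / 6.2 = 7.419 ≈ 7.4 days.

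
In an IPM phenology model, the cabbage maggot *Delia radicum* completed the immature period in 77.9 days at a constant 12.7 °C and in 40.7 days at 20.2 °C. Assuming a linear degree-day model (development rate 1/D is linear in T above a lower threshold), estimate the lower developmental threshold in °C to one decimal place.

4.5 °C

Under the model K = D·(T − T_b), so D₁·(T₁ − T_b) = D₂·(T₂ − T_b).
77.9·(12.7 − T_b) = 40.7·(20.2 − T_b)
T_b = (77.9·12.7 − 40.7·20.2) / (77.9 − 40.7) = 167.19 / 37.2 = 4.494 °C ≈ 4.5 °C.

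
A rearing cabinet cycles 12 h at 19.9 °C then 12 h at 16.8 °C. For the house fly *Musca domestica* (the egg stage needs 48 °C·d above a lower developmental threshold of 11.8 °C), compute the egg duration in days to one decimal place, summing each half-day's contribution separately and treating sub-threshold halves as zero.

Day half: max(0, 19.9 − 11.8) × 0.5 = 8.1 × 0.5 = 4.05 DD.
Night half: max(0, 16.8 − 11.8) × 0.5 = 5.0 × 0.5 = 2.50 DD.
Per 24 h: 6.55 DD/day.
Duration = 48 / 6.55 = 7.328 ≈ 7.3 days.

7.3 days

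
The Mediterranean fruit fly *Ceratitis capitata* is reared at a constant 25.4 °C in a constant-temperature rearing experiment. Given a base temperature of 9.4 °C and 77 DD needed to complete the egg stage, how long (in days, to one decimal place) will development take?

4.8 days

Daily accumulation = 25.4 − 9.4 = 16.0 DD/day.
Duration = 77 / 16.0 = 4.813 ≈ 4.8 days.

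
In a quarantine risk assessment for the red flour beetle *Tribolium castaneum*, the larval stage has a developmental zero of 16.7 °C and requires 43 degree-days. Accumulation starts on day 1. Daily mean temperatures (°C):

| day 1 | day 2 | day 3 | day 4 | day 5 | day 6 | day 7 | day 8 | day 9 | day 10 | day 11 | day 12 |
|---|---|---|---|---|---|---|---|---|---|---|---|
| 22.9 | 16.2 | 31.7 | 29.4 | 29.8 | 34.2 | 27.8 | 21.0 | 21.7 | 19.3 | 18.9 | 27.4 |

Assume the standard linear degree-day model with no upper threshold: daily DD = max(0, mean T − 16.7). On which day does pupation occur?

day 5

Daily DD above 16.7 °C: 6.2, 0.0, 15.0, 12.7, 13.1, 17.5, 11.1, 4.3, 5.0, 2.6, 2.2, 10.7.
Cumulative: 6.2, 6.2, 21.2, 33.9, 47.0, 64.5, 75.6, 79.9, 84.9, 87.5, 89.7, 100.4.
The total first reaches 43 DD on day 5.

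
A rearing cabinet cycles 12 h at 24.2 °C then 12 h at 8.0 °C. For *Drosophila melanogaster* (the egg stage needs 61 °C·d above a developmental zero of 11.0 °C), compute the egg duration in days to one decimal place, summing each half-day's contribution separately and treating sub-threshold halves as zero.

Day half: max(0, 24.2 − 11.0) × 0.5 = 13.2 × 0.5 = 6.60 DD.
Night half: max(0, 8.0 − 11.0) × 0.5 = 0.0 × 0.5 = 0.00 DD.
Per 24 h: 6.60 DD/day.
Duration = 61 / 6.60 = 9.242 ≈ 9.2 days.

9.2 days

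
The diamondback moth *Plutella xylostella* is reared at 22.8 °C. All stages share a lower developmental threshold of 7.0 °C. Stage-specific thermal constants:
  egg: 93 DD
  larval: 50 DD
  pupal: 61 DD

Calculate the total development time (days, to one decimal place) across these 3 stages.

12.9 days

Daily accumulation at 22.8 °C = 22.8 − 7.0 = 15.8 DD/day.
Total K = 93 + 50 + 61 = 204 DD.
Total duration = 204 / 15.8 = 12.911 ≈ 12.9 days.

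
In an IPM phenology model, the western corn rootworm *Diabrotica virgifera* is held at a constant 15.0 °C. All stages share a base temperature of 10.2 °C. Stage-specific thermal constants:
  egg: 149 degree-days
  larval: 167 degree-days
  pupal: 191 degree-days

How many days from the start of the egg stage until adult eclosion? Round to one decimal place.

105.6 days

Daily accumulation at 15.0 °C = 15.0 − 10.2 = 4.8 DD/day.
Total K = 149 + 167 + 191 = 507 DD.
Total duration = 507 / 4.8 = 105.625 ≈ 105.6 days.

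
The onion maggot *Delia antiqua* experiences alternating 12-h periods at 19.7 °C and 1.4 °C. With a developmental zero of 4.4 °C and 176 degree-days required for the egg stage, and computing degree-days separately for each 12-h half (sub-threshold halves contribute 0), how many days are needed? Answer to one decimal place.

Day half: max(0, 19.7 − 4.4) × 0.5 = 15.3 × 0.5 = 7.65 DD.
Night half: max(0, 1.4 − 4.4) × 0.5 = 0.0 × 0.5 = 0.00 DD.
Per 24 h: 7.65 DD/day.
Duration = 176 / 7.65 = 23.007 ≈ 23.0 days.

23.0 days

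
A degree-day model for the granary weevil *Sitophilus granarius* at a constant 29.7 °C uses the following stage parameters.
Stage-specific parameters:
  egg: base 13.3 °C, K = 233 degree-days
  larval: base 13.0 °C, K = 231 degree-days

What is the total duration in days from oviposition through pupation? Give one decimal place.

28.0 days

egg: 233 / (29.7 − 13.3) = 233 / 16.4 = 14.207 d.
larval: 231 / (29.7 − 13.0) = 231 / 16.7 = 13.832 d.
Sum = 28.040 ≈ 28.0 days.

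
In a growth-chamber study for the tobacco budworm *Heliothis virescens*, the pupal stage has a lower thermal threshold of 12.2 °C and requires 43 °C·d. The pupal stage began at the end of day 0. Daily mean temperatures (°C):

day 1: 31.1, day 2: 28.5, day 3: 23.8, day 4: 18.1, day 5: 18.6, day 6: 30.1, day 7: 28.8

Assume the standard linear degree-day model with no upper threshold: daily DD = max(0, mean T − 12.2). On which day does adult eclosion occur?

Daily DD above 12.2 °C: 18.9, 16.3, 11.6, 5.9, 6.4, 17.9, 16.6.
Cumulative: 18.9, 35.2, 46.8, 52.7, 59.1, 77.0, 93.6.
The total first reaches 43 DD on day 3.

day 3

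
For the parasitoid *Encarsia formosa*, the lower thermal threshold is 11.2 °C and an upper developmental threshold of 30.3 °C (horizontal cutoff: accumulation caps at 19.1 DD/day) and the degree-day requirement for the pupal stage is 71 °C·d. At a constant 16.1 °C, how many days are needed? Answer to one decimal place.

Daily accumulation = 16.1 − 11.2 = 4.9 DD/day.
Duration = 71 / 4.9 = 14.490 ≈ 14.5 days.

14.5 days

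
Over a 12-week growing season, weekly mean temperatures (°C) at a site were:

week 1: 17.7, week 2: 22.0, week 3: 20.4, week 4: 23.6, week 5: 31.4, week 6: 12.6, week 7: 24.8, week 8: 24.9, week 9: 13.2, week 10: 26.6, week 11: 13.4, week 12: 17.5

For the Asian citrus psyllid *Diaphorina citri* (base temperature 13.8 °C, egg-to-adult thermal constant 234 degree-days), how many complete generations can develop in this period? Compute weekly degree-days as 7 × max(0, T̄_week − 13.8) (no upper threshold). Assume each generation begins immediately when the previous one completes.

2 generations

Weekly DD (7 × max(0, T̄ − 13.8)): 27.3, 57.4, 46.2, 68.6, 123.2, 0.0, 77.0, 77.7, 0.0, 89.6, 0.0, 25.9.
Season total = 592.9 DD.
Complete generations = ⌊592.9 / 234⌋ = 2.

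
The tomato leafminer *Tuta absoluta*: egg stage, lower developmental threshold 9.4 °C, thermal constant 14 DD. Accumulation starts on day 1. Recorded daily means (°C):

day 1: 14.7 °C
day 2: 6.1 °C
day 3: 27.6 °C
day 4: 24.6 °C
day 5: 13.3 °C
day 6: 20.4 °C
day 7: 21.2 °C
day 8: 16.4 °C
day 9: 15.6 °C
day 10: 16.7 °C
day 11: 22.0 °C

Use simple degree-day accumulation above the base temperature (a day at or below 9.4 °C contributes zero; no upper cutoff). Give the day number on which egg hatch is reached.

day 3

Daily DD above 9.4 °C: 5.3, 0.0, 18.2, 15.2, 3.9, 11.0, 11.8, 7.0, 6.2, 7.3, 12.6.
Cumulative: 5.3, 5.3, 23.5, 38.7, 42.6, 53.6, 65.4, 72.4, 78.6, 85.9, 98.5.
The total first reaches 14 DD on day 3.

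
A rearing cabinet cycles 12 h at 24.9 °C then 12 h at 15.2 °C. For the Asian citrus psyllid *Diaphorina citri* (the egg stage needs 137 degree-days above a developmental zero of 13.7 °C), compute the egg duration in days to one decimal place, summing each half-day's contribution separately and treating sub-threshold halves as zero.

21.6 days

Day half: max(0, 24.9 − 13.7) × 0.5 = 11.2 × 0.5 = 5.60 DD.
Night half: max(0, 15.2 − 13.7) × 0.5 = 1.5 × 0.5 = 0.75 DD.
Per 24 h: 6.35 DD/day.
Duration = 137 / 6.35 = 21.575 ≈ 21.6 days.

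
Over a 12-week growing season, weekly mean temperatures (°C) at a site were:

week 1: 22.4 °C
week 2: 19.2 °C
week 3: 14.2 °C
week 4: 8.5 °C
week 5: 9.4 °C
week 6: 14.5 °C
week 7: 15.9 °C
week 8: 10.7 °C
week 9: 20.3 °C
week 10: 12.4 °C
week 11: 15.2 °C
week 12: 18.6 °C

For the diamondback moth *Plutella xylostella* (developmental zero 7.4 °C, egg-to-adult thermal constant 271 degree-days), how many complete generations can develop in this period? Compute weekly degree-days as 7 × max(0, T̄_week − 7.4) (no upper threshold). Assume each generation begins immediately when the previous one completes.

2 generations

Weekly DD (7 × max(0, T̄ − 7.4)): 105.0, 82.6, 47.6, 7.7, 14.0, 49.7, 59.5, 23.1, 90.3, 35.0, 54.6, 78.4.
Season total = 647.5 DD.
Complete generations = ⌊647.5 / 271⌋ = 2.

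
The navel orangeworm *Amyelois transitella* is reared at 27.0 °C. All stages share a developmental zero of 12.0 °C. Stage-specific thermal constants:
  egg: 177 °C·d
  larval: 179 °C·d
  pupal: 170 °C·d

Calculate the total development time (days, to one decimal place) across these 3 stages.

35.1 days

Daily accumulation at 27.0 °C = 27.0 − 12.0 = 15.0 DD/day.
Total K = 177 + 179 + 170 = 526 DD.
Total duration = 526 / 15.0 = 35.067 ≈ 35.1 days.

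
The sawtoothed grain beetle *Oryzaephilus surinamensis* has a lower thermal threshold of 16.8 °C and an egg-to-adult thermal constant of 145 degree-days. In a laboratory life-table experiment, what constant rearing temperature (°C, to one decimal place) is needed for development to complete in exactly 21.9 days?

Required daily accumulation = 145 / 21.9 = 6.621 DD/day.
T = T_base + 6.621 = 16.8 + 6.621 = 23.421 ≈ 23.4 °C.

23.4 °C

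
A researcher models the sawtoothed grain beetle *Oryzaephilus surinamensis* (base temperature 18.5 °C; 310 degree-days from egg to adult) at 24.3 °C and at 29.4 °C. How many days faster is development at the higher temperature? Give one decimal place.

25.0 days

At 24.3 °C: 310 / (24.3 − 18.5) = 310 / 5.8 = 53.448 d.
At 29.4 °C: 310 / (29.4 − 18.5) = 310 / 10.9 = 28.440 d.
Difference = |53.448 − 28.440| = 25.008 ≈ 25.0 days.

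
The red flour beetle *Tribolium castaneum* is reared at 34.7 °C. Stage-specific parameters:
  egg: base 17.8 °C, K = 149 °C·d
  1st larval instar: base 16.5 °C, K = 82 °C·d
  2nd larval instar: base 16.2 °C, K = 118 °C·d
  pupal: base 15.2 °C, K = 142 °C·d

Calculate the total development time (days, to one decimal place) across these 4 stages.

egg: 149 / (34.7 − 17.8) = 149 / 16.9 = 8.817 d.
1st larval instar: 82 / (34.7 − 16.5) = 82 / 18.2 = 4.505 d.
2nd larval instar: 118 / (34.7 − 16.2) = 118 / 18.5 = 6.378 d.
pupal: 142 / (34.7 − 15.2) = 142 / 19.5 = 7.282 d.
Sum = 26.982 ≈ 27.0 days.

27.0 days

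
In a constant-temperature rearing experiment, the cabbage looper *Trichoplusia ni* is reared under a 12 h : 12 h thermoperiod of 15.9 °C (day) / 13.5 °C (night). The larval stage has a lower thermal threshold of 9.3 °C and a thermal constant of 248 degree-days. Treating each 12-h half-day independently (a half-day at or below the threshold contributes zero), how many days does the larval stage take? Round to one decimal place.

45.9 days

Day half: max(0, 15.9 − 9.3) × 0.5 = 6.6 × 0.5 = 3.30 DD.
Night half: max(0, 13.5 − 9.3) × 0.5 = 4.2 × 0.5 = 2.10 DD.
Per 24 h: 5.40 DD/day.
Duration = 248 / 5.40 = 45.926 ≈ 45.9 days.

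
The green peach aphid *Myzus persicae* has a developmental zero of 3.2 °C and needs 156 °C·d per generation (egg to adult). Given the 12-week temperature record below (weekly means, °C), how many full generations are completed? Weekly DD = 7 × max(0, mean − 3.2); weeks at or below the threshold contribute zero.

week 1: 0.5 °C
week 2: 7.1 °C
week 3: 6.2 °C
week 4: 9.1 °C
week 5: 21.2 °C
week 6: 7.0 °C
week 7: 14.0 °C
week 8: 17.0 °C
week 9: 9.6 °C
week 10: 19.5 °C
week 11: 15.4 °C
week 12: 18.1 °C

4 generations

Weekly DD (7 × max(0, T̄ − 3.2)): 0.0, 27.3, 21.0, 41.3, 126.0, 26.6, 75.6, 96.6, 44.8, 114.1, 85.4, 104.3.
Season total = 763.0 DD.
Complete generations = ⌊763.0 / 156⌋ = 4.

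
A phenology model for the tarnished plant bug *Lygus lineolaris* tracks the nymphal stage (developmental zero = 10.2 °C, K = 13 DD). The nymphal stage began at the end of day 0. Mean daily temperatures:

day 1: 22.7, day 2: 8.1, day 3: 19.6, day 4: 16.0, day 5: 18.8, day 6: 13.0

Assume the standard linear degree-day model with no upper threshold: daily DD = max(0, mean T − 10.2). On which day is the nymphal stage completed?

day 3

Daily DD above 10.2 °C: 12.5, 0.0, 9.4, 5.8, 8.6, 2.8.
Cumulative: 12.5, 12.5, 21.9, 27.7, 36.3, 39.1.
The total first reaches 13 DD on day 3.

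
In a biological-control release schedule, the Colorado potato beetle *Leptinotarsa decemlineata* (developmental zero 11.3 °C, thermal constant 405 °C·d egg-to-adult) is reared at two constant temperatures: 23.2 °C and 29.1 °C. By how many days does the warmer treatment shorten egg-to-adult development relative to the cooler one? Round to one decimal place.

At 23.2 °C: 405 / (23.2 − 11.3) = 405 / 11.9 = 34.034 d.
At 29.1 °C: 405 / (29.1 − 11.3) = 405 / 17.8 = 22.753 d.
Difference = |34.034 − 22.753| = 11.281 ≈ 11.3 days.

11.3 days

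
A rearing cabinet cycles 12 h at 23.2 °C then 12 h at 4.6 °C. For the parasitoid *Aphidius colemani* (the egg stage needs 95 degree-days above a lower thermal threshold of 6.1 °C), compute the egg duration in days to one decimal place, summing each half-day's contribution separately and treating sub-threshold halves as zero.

11.1 days

Day half: max(0, 23.2 − 6.1) × 0.5 = 17.1 × 0.5 = 8.55 DD.
Night half: max(0, 4.6 − 6.1) × 0.5 = 0.0 × 0.5 = 0.00 DD.
Per 24 h: 8.55 DD/day.
Duration = 95 / 8.55 = 11.111 ≈ 11.1 days.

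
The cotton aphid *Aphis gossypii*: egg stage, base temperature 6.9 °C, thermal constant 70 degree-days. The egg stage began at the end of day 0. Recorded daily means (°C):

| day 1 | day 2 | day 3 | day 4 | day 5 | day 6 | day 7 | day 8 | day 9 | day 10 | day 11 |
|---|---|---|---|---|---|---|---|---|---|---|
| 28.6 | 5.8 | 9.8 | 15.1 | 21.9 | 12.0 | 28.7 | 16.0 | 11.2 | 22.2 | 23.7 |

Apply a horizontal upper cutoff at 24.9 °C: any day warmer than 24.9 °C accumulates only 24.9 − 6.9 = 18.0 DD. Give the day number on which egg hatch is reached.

Daily DD above 6.9 °C (capped at 18.0): 18.0, 0.0, 2.9, 8.2, 15.0, 5.1, 18.0, 9.1, 4.3, 15.3, 16.8.
Cumulative: 18.0, 18.0, 20.9, 29.1, 44.1, 49.2, 67.2, 76.3, 80.6, 95.9, 112.7.
The total first reaches 70 DD on day 8.

day 8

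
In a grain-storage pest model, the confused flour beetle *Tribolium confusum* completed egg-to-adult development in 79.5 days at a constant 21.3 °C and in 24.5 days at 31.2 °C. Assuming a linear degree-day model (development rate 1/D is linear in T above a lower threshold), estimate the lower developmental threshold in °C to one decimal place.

Linear rate model ⇒ the product D·(T − T_b) is constant across temperatures.
79.5·(21.3 − T_b) = 24.5·(31.2 − T_b)
T_b = (79.5·21.3 − 24.5·31.2) / (79.5 − 24.5) = 928.95 / 55.0 = 16.890 °C ≈ 16.9 °C.

16.9 °C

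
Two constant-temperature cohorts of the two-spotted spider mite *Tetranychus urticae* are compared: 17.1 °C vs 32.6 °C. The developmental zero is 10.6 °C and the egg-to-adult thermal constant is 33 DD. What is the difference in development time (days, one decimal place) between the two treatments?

At 17.1 °C: 33 / (17.1 − 10.6) = 33 / 6.5 = 5.077 d.
At 32.6 °C: 33 / (32.6 − 10.6) = 33 / 22.0 = 1.500 d.
Difference = |5.077 − 1.500| = 3.577 ≈ 3.6 days.

3.6 days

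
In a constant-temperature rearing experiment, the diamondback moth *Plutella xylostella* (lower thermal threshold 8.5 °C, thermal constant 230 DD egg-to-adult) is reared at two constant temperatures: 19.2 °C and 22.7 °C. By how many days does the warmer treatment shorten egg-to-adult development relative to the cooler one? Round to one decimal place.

At 19.2 °C: 230 / (19.2 − 8.5) = 230 / 10.7 = 21.495 d.
At 22.7 °C: 230 / (22.7 − 8.5) = 230 / 14.2 = 16.197 d.
Difference = |21.495 − 16.197| = 5.298 ≈ 5.3 days.

5.3 days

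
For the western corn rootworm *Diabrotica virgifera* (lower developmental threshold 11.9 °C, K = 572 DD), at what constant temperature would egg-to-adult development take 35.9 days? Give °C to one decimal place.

27.8 °C

Required daily accumulation = 572 / 35.9 = 15.933 DD/day.
T = T_base + 15.933 = 11.9 + 15.933 = 27.833 ≈ 27.8 °C.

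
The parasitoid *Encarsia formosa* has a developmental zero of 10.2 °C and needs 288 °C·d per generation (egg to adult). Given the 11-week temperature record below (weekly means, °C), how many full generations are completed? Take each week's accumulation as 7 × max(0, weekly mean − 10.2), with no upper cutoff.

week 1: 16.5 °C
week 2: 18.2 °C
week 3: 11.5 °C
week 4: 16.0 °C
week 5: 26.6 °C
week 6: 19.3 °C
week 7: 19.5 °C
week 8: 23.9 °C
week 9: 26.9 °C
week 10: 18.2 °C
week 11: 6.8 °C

2 generations

Weekly DD (7 × max(0, T̄ − 10.2)): 44.1, 56.0, 9.1, 40.6, 114.8, 63.7, 65.1, 95.9, 116.9, 56.0, 0.0.
Season total = 662.2 DD.
Complete generations = ⌊662.2 / 288⌋ = 2.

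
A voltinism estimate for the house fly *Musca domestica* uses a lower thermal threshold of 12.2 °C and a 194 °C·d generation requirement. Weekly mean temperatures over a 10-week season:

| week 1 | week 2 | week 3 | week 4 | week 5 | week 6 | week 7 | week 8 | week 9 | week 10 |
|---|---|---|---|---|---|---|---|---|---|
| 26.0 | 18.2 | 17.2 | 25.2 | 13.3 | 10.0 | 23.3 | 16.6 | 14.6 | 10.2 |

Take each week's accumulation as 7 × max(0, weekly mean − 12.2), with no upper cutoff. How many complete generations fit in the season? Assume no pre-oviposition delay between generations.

2 generations

Weekly DD (7 × max(0, T̄ − 12.2)): 96.6, 42.0, 35.0, 91.0, 7.7, 0.0, 77.7, 30.8, 16.8, 0.0.
Season total = 397.6 DD.
Complete generations = ⌊397.6 / 194⌋ = 2.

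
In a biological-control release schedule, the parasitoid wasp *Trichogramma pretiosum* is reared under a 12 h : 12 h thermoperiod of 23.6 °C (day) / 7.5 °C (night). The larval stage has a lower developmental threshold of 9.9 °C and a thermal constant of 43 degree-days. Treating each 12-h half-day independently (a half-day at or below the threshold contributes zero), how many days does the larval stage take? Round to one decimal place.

6.3 days

Day half: max(0, 23.6 − 9.9) × 0.5 = 13.7 × 0.5 = 6.85 DD.
Night half: max(0, 7.5 − 9.9) × 0.5 = 0.0 × 0.5 = 0.00 DD.
Per 24 h: 6.85 DD/day.
Duration = 43 / 6.85 = 6.277 ≈ 6.3 days.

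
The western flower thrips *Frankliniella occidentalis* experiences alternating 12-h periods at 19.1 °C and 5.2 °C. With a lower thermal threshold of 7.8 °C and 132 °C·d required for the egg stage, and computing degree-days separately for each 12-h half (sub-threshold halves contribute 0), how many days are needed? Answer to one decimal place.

23.4 days

Day half: max(0, 19.1 − 7.8) × 0.5 = 11.3 × 0.5 = 5.65 DD.
Night half: max(0, 5.2 − 7.8) × 0.5 = 0.0 × 0.5 = 0.00 DD.
Per 24 h: 5.65 DD/day.
Duration = 132 / 5.65 = 23.363 ≈ 23.4 days.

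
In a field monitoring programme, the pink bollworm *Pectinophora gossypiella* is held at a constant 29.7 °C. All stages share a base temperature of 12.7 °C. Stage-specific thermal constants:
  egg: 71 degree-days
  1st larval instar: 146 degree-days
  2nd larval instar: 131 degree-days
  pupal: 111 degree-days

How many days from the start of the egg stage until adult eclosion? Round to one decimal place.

Daily accumulation at 29.7 °C = 29.7 − 12.7 = 17.0 DD/day.
Total K = 71 + 146 + 131 + 111 = 459 DD.
Total duration = 459 / 17.0 = 27.000 ≈ 27.0 days.

27.0 days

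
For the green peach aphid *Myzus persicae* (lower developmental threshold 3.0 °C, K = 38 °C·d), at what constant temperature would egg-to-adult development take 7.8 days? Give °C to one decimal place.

Required daily accumulation = 38 / 7.8 = 4.872 DD/day.
T = T_base + 4.872 = 3.0 + 4.872 = 7.872 ≈ 7.9 °C.

7.9 °C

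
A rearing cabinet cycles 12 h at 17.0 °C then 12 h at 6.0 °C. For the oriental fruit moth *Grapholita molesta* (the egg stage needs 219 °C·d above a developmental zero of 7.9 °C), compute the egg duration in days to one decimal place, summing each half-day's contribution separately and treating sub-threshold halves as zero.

48.1 days

Day half: max(0, 17.0 − 7.9) × 0.5 = 9.1 × 0.5 = 4.55 DD.
Night half: max(0, 6.0 − 7.9) × 0.5 = 0.0 × 0.5 = 0.00 DD.
Per 24 h: 4.55 DD/day.
Duration = 219 / 4.55 = 48.132 ≈ 48.1 days.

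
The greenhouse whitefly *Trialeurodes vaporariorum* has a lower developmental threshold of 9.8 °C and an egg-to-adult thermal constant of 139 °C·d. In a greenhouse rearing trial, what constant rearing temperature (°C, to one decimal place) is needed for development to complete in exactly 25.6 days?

Required daily accumulation = 139 / 25.6 = 5.430 DD/day.
T = T_base + 5.430 = 9.8 + 5.430 = 15.230 ≈ 15.2 °C.

15.2 °C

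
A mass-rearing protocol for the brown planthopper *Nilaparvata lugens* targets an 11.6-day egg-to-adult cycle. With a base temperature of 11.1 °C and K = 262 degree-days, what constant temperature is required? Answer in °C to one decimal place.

33.7 °C

Required daily accumulation = 262 / 11.6 = 22.586 DD/day.
T = T_base + 22.586 = 11.1 + 22.586 = 33.686 ≈ 33.7 °C.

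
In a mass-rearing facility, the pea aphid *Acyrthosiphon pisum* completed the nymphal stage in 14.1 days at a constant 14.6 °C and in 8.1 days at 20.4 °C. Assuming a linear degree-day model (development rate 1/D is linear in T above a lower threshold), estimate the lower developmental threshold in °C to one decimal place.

6.8 °C

Under the model K = D·(T − T_b), so D₁·(T₁ − T_b) = D₂·(T₂ − T_b).
14.1·(14.6 − T_b) = 8.1·(20.4 − T_b)
T_b = (14.1·14.6 − 8.1·20.4) / (14.1 − 8.1) = 40.62 / 6.0 = 6.770 °C ≈ 6.8 °C.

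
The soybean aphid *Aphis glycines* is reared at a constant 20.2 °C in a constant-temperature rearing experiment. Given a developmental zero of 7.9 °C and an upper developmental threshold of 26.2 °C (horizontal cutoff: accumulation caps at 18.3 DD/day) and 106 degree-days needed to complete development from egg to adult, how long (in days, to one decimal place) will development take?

8.6 days

Daily accumulation = 20.2 − 7.9 = 12.3 DD/day.
Duration = 106 / 12.3 = 8.618 ≈ 8.6 days.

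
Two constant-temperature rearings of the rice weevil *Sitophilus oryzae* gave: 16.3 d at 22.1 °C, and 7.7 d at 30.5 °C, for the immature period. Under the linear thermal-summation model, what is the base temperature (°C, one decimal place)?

Equal thermal constants: D₁(T₁ − T_b) = D₂(T₂ − T_b).
16.3·(22.1 − T_b) = 7.7·(30.5 − T_b)
T_b = (16.3·22.1 − 7.7·30.5) / (16.3 − 7.7) = 125.38 / 8.6 = 14.579 °C ≈ 14.6 °C.

14.6 °C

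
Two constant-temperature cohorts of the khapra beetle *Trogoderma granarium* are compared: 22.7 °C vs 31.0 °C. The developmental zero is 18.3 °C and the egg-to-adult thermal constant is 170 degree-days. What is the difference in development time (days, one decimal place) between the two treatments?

25.3 days

At 22.7 °C: 170 / (22.7 − 18.3) = 170 / 4.4 = 38.636 d.
At 31.0 °C: 170 / (31.0 − 18.3) = 170 / 12.7 = 13.386 d.
Difference = |38.636 − 13.386| = 25.251 ≈ 25.3 days.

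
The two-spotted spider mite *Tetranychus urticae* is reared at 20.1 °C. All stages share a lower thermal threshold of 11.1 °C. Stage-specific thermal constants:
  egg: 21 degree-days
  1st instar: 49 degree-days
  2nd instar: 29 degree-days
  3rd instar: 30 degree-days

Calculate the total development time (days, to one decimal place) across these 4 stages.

14.3 days

Daily accumulation at 20.1 °C = 20.1 − 11.1 = 9.0 DD/day.
Total K = 21 + 49 + 29 + 30 = 129 DD.
Total duration = 129 / 9.0 = 14.333 ≈ 14.3 days.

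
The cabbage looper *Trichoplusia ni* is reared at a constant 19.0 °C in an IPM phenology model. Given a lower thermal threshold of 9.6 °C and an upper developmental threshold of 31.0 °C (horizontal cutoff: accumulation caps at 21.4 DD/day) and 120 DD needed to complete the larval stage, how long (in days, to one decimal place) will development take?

Daily accumulation = 19.0 − 9.6 = 9.4 DD/day.
Duration = 120 / 9.4 = 12.766 ≈ 12.8 days.

12.8 days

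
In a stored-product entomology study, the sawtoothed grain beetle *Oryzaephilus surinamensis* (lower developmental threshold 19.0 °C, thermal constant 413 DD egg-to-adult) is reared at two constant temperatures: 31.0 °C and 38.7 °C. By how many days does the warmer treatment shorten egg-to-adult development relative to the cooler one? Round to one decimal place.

At 31.0 °C: 413 / (31.0 − 19.0) = 413 / 12.0 = 34.417 d.
At 38.7 °C: 413 / (38.7 − 19.0) = 413 / 19.7 = 20.964 d.
Difference = |34.417 − 20.964| = 13.452 ≈ 13.5 days.

13.5 days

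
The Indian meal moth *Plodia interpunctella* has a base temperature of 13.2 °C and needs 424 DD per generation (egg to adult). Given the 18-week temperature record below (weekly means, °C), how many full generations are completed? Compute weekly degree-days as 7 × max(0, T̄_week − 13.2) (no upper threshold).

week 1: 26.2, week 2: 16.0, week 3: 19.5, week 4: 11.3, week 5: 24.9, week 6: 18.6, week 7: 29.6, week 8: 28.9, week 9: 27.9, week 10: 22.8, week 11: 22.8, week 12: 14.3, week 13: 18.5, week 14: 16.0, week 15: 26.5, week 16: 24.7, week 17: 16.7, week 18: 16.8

2 generations

Weekly DD (7 × max(0, T̄ − 13.2)): 91.0, 19.6, 44.1, 0.0, 81.9, 37.8, 114.8, 109.9, 102.9, 67.2, 67.2, 7.7, 37.1, 19.6, 93.1, 80.5, 24.5, 25.2.
Season total = 1024.1 DD.
Complete generations = ⌊1024.1 / 424⌋ = 2.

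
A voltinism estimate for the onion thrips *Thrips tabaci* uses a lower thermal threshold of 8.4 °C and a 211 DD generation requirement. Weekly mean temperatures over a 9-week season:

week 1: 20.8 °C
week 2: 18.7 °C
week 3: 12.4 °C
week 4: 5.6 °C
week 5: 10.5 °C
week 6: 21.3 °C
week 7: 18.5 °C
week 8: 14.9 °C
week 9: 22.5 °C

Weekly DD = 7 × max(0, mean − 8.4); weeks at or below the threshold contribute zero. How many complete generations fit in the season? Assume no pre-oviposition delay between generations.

2 generations

Weekly DD (7 × max(0, T̄ − 8.4)): 86.8, 72.1, 28.0, 0.0, 14.7, 90.3, 70.7, 45.5, 98.7.
Season total = 506.8 DD.
Complete generations = ⌊506.8 / 211⌋ = 2.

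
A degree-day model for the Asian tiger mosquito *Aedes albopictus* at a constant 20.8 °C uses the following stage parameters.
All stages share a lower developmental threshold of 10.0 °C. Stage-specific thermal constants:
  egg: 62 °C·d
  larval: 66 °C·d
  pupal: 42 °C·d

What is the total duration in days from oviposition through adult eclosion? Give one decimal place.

15.7 days

Daily accumulation at 20.8 °C = 20.8 − 10.0 = 10.8 DD/day.
Total K = 62 + 66 + 42 = 170 DD.
Total duration = 170 / 10.8 = 15.741 ≈ 15.7 days.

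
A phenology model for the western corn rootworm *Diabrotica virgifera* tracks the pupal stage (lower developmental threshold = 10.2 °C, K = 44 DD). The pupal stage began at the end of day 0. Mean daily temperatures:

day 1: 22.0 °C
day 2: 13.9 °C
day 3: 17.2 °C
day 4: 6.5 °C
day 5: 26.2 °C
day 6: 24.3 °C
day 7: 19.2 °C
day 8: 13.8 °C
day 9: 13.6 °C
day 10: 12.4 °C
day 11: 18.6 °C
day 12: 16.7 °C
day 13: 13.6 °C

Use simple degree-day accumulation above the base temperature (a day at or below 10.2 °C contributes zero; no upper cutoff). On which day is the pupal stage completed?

Daily DD above 10.2 °C: 11.8, 3.7, 7.0, 0.0, 16.0, 14.1, 9.0, 3.6, 3.4, 2.2, 8.4, 6.5, 3.4.
Cumulative: 11.8, 15.5, 22.5, 22.5, 38.5, 52.6, 61.6, 65.2, 68.6, 70.8, 79.2, 85.7, 89.1.
The total first reaches 44 DD on day 6.

day 6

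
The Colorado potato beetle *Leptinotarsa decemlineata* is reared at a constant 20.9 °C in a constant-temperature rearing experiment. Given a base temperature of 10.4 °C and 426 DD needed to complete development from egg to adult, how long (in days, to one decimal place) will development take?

40.6 days

Daily accumulation = 20.9 − 10.4 = 10.5 DD/day.
Duration = 426 / 10.5 = 40.571 ≈ 40.6 days.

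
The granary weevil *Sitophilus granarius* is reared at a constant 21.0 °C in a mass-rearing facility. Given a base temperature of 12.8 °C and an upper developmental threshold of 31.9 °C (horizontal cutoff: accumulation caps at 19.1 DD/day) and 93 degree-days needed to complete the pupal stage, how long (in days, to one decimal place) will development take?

Daily accumulation = 21.0 − 12.8 = 8.2 DD/day.
Duration = 93 / 8.2 = 11.341 ≈ 11.3 days.

11.3 days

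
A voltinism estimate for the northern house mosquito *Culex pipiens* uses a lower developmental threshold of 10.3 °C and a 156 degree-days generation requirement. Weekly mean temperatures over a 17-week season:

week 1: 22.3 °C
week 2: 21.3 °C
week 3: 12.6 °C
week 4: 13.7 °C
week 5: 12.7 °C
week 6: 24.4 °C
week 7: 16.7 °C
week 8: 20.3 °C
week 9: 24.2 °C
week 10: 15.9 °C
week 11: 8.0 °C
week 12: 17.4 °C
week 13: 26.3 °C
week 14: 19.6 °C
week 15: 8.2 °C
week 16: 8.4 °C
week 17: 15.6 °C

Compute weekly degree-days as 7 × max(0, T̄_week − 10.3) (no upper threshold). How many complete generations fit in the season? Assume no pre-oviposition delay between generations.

5 generations

Weekly DD (7 × max(0, T̄ − 10.3)): 84.0, 77.0, 16.1, 23.8, 16.8, 98.7, 44.8, 70.0, 97.3, 39.2, 0.0, 49.7, 112.0, 65.1, 0.0, 0.0, 37.1.
Season total = 831.6 DD.
Complete generations = ⌊831.6 / 156⌋ = 5.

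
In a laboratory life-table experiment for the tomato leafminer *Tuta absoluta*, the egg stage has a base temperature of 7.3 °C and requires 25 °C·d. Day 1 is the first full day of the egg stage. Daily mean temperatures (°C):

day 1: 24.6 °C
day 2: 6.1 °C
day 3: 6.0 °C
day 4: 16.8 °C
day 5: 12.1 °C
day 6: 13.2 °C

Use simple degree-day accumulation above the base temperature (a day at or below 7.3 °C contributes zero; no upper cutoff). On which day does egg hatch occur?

Daily DD above 7.3 °C: 17.3, 0.0, 0.0, 9.5, 4.8, 5.9.
Cumulative: 17.3, 17.3, 17.3, 26.8, 31.6, 37.5.
The total first reaches 25 DD on day 4.

day 4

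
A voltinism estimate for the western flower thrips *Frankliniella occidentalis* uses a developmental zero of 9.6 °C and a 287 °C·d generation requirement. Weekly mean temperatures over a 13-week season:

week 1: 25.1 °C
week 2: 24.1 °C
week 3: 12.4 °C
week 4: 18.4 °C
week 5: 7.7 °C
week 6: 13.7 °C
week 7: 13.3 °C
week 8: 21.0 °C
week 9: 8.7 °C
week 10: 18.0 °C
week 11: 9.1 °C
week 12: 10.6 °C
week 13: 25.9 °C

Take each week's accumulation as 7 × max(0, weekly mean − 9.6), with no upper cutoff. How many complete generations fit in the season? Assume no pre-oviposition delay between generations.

2 generations

Weekly DD (7 × max(0, T̄ − 9.6)): 108.5, 101.5, 19.6, 61.6, 0.0, 28.7, 25.9, 79.8, 0.0, 58.8, 0.0, 7.0, 114.1.
Season total = 605.5 DD.
Complete generations = ⌊605.5 / 287⌋ = 2.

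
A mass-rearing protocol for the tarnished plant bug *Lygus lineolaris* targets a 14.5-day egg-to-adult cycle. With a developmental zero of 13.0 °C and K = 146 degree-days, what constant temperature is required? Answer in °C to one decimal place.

Required daily accumulation = 146 / 14.5 = 10.069 DD/day.
T = T_base + 10.069 = 13.0 + 10.069 = 23.069 ≈ 23.1 °C.

23.1 °C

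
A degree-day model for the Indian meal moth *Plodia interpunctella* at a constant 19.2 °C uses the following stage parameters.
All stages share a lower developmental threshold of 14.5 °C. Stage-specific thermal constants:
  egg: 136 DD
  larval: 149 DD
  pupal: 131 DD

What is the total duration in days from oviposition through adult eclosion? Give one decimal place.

Daily accumulation at 19.2 °C = 19.2 − 14.5 = 4.7 DD/day.
Total K = 136 + 149 + 131 = 416 DD.
Total duration = 416 / 4.7 = 88.511 ≈ 88.5 days.

88.5 days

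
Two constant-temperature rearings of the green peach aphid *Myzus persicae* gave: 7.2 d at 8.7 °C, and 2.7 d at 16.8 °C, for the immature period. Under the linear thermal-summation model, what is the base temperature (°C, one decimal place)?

3.8 °C

Equal thermal constants: D₁(T₁ − T_b) = D₂(T₂ − T_b).
7.2·(8.7 − T_b) = 2.7·(16.8 − T_b)
T_b = (7.2·8.7 − 2.7·16.8) / (7.2 − 2.7) = 17.28 / 4.5 = 3.840 °C ≈ 3.8 °C.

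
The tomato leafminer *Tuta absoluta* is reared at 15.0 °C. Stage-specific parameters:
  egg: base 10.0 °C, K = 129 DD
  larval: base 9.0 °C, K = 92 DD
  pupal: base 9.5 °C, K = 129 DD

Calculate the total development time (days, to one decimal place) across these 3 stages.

egg: 129 / (15.0 − 10.0) = 129 / 5.0 = 25.800 d.
larval: 92 / (15.0 − 9.0) = 92 / 6.0 = 15.333 d.
pupal: 129 / (15.0 − 9.5) = 129 / 5.5 = 23.455 d.
Sum = 64.588 ≈ 64.6 days.

64.6 days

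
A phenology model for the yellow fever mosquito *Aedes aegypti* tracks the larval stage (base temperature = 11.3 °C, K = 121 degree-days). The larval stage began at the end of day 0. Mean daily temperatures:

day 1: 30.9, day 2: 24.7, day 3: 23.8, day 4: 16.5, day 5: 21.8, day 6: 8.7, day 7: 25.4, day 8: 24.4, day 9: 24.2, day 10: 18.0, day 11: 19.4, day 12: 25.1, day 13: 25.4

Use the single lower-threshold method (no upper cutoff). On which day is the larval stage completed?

Daily DD above 11.3 °C: 19.6, 13.4, 12.5, 5.2, 10.5, 0.0, 14.1, 13.1, 12.9, 6.7, 8.1, 13.8, 14.1.
Cumulative: 19.6, 33.0, 45.5, 50.7, 61.2, 61.2, 75.3, 88.4, 101.3, 108.0, 116.1, 129.9, 144.0.
The total first reaches 121 DD on day 12.

day 12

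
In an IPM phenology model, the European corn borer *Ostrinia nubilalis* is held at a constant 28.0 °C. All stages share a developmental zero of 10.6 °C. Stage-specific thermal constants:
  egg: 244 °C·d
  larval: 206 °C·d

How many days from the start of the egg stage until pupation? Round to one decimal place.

Daily accumulation at 28.0 °C = 28.0 − 10.6 = 17.4 DD/day.
Total K = 244 + 206 = 450 DD.
Total duration = 450 / 17.4 = 25.862 ≈ 25.9 days.

25.9 days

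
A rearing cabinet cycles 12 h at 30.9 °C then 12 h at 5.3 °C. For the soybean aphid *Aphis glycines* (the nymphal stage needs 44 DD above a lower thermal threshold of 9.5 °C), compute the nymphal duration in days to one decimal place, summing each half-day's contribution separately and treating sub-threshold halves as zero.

4.1 days

Day half: max(0, 30.9 − 9.5) × 0.5 = 21.4 × 0.5 = 10.70 DD.
Night half: max(0, 5.3 − 9.5) × 0.5 = 0.0 × 0.5 = 0.00 DD.
Per 24 h: 10.70 DD/day.
Duration = 44 / 10.70 = 4.112 ≈ 4.1 days.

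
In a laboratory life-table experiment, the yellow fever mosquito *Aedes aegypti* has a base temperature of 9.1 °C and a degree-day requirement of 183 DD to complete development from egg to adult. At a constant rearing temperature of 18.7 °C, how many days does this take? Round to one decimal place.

19.1 days

Daily accumulation = 18.7 − 9.1 = 9.6 DD/day.
Duration = 183 / 9.6 = 19.062 ≈ 19.1 days.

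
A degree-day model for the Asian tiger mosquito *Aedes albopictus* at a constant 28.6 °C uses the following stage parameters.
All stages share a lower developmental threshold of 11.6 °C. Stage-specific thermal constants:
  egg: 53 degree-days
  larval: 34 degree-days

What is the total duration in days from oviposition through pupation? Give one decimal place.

Daily accumulation at 28.6 °C = 28.6 − 11.6 = 17.0 DD/day.
Total K = 53 + 34 = 87 DD.
Total duration = 87 / 17.0 = 5.118 ≈ 5.1 days.

5.1 days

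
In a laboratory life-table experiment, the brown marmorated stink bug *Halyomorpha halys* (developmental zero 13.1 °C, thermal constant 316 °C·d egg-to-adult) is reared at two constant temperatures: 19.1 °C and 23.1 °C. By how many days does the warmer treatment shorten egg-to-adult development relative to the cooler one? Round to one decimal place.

At 19.1 °C: 316 / (19.1 − 13.1) = 316 / 6.0 = 52.667 d.
At 23.1 °C: 316 / (23.1 − 13.1) = 316 / 10.0 = 31.600 d.
Difference = |52.667 − 31.600| = 21.067 ≈ 21.1 days.

21.1 days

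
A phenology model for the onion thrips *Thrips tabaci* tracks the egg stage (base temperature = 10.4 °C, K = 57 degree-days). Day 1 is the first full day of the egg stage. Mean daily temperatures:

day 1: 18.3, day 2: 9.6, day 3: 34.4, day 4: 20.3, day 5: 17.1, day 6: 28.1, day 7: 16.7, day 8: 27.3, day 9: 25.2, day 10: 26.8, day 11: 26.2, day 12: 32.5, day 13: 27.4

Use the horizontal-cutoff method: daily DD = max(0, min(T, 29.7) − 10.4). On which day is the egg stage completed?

day 6

Daily DD above 10.4 °C (capped at 19.3): 7.9, 0.0, 19.3, 9.9, 6.7, 17.7, 6.3, 16.9, 14.8, 16.4, 15.8, 19.3, 17.0.
Cumulative: 7.9, 7.9, 27.2, 37.1, 43.8, 61.5, 67.8, 84.7, 99.5, 115.9, 131.7, 151.0, 168.0.
The total first reaches 57 DD on day 6.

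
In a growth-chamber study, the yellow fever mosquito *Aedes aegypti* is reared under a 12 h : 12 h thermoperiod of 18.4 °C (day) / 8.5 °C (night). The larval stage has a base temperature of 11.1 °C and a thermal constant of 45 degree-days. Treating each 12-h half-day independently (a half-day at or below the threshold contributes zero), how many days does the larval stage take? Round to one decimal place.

12.3 days

Day half: max(0, 18.4 − 11.1) × 0.5 = 7.3 × 0.5 = 3.65 DD.
Night half: max(0, 8.5 − 11.1) × 0.5 = 0.0 × 0.5 = 0.00 DD.
Per 24 h: 3.65 DD/day.
Duration = 45 / 3.65 = 12.329 ≈ 12.3 days.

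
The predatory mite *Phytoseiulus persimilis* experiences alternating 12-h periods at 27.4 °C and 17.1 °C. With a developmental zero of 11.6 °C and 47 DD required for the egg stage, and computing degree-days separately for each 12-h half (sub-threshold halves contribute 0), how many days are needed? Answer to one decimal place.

4.4 days

Day half: max(0, 27.4 − 11.6) × 0.5 = 15.8 × 0.5 = 7.90 DD.
Night half: max(0, 17.1 − 11.6) × 0.5 = 5.5 × 0.5 = 2.75 DD.
Per 24 h: 10.65 DD/day.
Duration = 47 / 10.65 = 4.413 ≈ 4.4 days.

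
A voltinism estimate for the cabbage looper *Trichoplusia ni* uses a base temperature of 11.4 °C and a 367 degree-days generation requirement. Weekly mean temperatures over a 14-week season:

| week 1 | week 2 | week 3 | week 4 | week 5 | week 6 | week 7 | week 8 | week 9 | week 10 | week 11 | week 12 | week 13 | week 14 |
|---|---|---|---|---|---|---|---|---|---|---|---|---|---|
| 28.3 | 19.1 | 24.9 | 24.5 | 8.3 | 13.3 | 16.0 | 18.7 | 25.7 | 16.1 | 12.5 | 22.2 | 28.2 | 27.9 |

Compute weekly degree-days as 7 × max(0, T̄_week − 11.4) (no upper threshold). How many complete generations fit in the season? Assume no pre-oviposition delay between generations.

2 generations

Weekly DD (7 × max(0, T̄ − 11.4)): 118.3, 53.9, 94.5, 91.7, 0.0, 13.3, 32.2, 51.1, 100.1, 32.9, 7.7, 75.6, 117.6, 115.5.
Season total = 904.4 DD.
Complete generations = ⌊904.4 / 367⌋ = 2.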